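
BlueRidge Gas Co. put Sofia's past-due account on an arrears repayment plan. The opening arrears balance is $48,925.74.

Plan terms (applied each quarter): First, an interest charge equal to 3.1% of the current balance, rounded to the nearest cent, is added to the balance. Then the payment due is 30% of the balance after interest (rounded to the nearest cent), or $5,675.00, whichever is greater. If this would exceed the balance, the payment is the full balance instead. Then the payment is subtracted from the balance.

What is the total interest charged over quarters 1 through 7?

$4,711.20

Quarter 1: $48,925.74 +$1,516.70 interest = $50,442.44; pay $15,132.73 → $35,309.71
Quarter 2: $35,309.71 +$1,094.60 interest = $36,404.31; pay $10,921.29 → $25,483.02
Quarter 3: $25,483.02 +$789.97 interest = $26,272.99; pay $7,881.90 → $18,391.09
Quarter 4: $18,391.09 +$570.12 interest = $18,961.21; pay $5,688.36 → $13,272.85
Quarter 5: $13,272.85 +$411.46 interest = $13,684.31; pay $5,675.00 → $8,009.31
Quarter 6: $8,009.31 +$248.29 interest = $8,257.60; pay $5,675.00 → $2,582.60
Quarter 7: $2,582.60 +$80.06 interest = $2,662.66; pay $2,662.66 → $0.00
Total interest: $1,516.70 + $1,094.60 + $789.97 + $570.12 + $411.46 + $248.29 + $80.06 = $4,711.20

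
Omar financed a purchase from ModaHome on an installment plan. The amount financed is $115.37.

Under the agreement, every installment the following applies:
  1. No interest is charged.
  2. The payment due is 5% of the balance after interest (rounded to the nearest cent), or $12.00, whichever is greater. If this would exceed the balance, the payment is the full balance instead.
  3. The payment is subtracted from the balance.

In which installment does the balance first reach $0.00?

10

Installment 1: opening $115.37; payment $12.00; balance $103.37
Installment 2: opening $103.37; payment $12.00; balance $91.37
Installment 3: opening $91.37; payment $12.00; balance $79.37
Installment 4: opening $79.37; payment $12.00; balance $67.37
Installment 5: opening $67.37; payment $12.00; balance $55.37
Installment 6: opening $55.37; payment $12.00; balance $43.37
Installment 7: opening $43.37; payment $12.00; balance $31.37
Installment 8: opening $31.37; payment $12.00; balance $19.37
Installment 9: opening $19.37; payment $12.00; balance $7.37
Installment 10: opening $7.37; payment $7.37; balance $0.00
Balance reaches $0.00 in installment 10.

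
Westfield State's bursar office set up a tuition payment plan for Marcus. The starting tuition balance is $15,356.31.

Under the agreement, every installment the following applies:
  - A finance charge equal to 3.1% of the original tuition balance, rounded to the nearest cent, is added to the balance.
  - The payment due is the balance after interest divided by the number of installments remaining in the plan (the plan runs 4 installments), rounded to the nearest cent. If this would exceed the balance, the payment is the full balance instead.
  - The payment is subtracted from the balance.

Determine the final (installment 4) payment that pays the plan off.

$4,830.85

# | Opening | Interest | Payment | End bal
1 | $15,356.31 | $476.05 | $3,958.09 | $11,874.27
2 | $11,874.27 | $476.05 | $4,116.77 | $8,233.55
3 | $8,233.55 | $476.05 | $4,354.80 | $4,354.80
4 | $4,354.80 | $476.05 | $4,830.85 | $0.00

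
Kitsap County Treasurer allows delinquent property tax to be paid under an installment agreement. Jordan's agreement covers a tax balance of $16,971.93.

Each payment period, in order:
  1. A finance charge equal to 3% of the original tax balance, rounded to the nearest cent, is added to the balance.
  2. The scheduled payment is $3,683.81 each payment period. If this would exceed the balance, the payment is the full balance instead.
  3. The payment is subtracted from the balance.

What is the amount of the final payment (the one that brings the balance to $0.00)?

$1,607.84

Payment period 1: $16,971.93 +$509.16 interest = $17,481.09; pay $3,683.81 → $13,797.28
Payment period 2: $13,797.28 +$509.16 interest = $14,306.44; pay $3,683.81 → $10,622.63
Payment period 3: $10,622.63 +$509.16 interest = $11,131.79; pay $3,683.81 → $7,447.98
Payment period 4: $7,447.98 +$509.16 interest = $7,957.14; pay $3,683.81 → $4,273.33
Payment period 5: $4,273.33 +$509.16 interest = $4,782.49; pay $3,683.81 → $1,098.68
Payment period 6: $1,098.68 +$509.16 interest = $1,607.84; pay $1,607.84 → $0.00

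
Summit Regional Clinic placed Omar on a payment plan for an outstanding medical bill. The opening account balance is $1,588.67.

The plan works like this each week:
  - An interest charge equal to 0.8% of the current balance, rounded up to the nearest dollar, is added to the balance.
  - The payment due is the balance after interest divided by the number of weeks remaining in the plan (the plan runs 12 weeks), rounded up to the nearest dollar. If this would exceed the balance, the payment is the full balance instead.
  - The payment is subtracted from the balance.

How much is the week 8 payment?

$142.00

Week 1: opening $1,588.67; interest $13.00 → $1,601.67; payment $134.00; balance $1,467.67
Week 2: opening $1,467.67; interest $12.00 → $1,479.67; payment $135.00; balance $1,344.67
Week 3: opening $1,344.67; interest $11.00 → $1,355.67; payment $136.00; balance $1,219.67
Week 4: opening $1,219.67; interest $10.00 → $1,229.67; payment $137.00; balance $1,092.67
Week 5: opening $1,092.67; interest $9.00 → $1,101.67; payment $138.00; balance $963.67
Week 6: opening $963.67; interest $8.00 → $971.67; payment $139.00; balance $832.67
Week 7: opening $832.67; interest $7.00 → $839.67; payment $140.00; balance $699.67
Week 8: opening $699.67; interest $6.00 → $705.67; payment $142.00; balance $563.67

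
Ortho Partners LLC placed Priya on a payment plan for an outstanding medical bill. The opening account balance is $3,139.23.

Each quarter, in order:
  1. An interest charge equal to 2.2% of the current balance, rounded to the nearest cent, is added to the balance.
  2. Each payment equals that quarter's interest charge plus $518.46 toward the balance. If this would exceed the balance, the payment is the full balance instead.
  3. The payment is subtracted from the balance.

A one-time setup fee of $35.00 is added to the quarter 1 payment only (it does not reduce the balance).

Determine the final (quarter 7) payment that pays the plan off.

$29.10

Quarter 1: opening $3,139.23; interest $69.06 → $3,208.29; payment $587.52 (+ $35.00 fee); balance $2,620.77
Quarter 2: opening $2,620.77; interest $57.66 → $2,678.43; payment $576.12; balance $2,102.31
Quarter 3: opening $2,102.31; interest $46.25 → $2,148.56; payment $564.71; balance $1,583.85
Quarter 4: opening $1,583.85; interest $34.84 → $1,618.69; payment $553.30; balance $1,065.39
Quarter 5: opening $1,065.39; interest $23.44 → $1,088.83; payment $541.90; balance $546.93
Quarter 6: opening $546.93; interest $12.03 → $558.96; payment $530.49; balance $28.47
Quarter 7: opening $28.47; interest $0.63 → $29.10; payment $29.10; balance $0.00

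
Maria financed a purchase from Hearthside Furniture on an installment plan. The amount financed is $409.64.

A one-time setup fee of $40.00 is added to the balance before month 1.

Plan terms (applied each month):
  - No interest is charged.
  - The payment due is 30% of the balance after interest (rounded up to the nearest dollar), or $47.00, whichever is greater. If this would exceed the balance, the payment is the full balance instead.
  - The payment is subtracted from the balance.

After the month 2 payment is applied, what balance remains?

$219.64

Month 1: $449.64 − $135.00 → $314.64
Month 2: $314.64 − $95.00 → $219.64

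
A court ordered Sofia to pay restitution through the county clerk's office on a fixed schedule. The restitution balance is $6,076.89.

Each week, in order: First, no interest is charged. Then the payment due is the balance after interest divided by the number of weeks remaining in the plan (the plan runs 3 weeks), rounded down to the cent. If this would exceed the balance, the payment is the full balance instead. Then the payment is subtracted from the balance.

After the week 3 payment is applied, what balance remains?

Week 1: opening $6,076.89; payment $2,025.63; balance $4,051.26
Week 2: opening $4,051.26; payment $2,025.63; balance $2,025.63
Week 3: opening $2,025.63; payment $2,025.63; balance $0.00

$0.00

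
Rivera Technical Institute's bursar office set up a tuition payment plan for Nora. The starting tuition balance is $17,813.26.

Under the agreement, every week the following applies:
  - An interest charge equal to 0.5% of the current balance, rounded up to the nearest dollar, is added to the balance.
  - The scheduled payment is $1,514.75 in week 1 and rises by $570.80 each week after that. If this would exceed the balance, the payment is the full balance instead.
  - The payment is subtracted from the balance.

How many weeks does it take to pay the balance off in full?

Week 1: $17,813.26 +$90.00 interest = $17,903.26; pay $1,514.75 → $16,388.51
Week 2: $16,388.51 +$82.00 interest = $16,470.51; pay $2,085.55 → $14,384.96
Week 3: $14,384.96 +$72.00 interest = $14,456.96; pay $2,656.35 → $11,800.61
Week 4: $11,800.61 +$60.00 interest = $11,860.61; pay $3,227.15 → $8,633.46
Week 5: $8,633.46 +$44.00 interest = $8,677.46; pay $3,797.95 → $4,879.51
Week 6: $4,879.51 +$25.00 interest = $4,904.51; pay $4,368.75 → $535.76
Week 7: $535.76 +$3.00 interest = $538.76; pay $538.76 → $0.00
Balance reaches $0.00 in week 7.

7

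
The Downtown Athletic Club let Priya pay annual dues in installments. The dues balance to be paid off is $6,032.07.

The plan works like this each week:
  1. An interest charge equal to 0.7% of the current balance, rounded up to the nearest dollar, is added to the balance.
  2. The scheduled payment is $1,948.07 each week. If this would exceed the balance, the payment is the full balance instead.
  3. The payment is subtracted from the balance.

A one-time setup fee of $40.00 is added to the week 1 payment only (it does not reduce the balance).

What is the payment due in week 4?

Week 1: $6,032.07 +$43.00 interest = $6,075.07; pay $1,948.07 (+ $40.00 fee) → $4,127.00
Week 2: $4,127.00 +$29.00 interest = $4,156.00; pay $1,948.07 → $2,207.93
Week 3: $2,207.93 +$16.00 interest = $2,223.93; pay $1,948.07 → $275.86
Week 4: $275.86 +$2.00 interest = $277.86; pay $277.86 → $0.00

$277.86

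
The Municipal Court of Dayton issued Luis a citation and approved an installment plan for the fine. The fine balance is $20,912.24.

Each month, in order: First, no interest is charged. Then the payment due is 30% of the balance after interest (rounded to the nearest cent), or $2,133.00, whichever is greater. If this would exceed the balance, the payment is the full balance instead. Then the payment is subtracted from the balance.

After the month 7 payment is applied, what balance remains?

$0.00

# | Opening | Payment | End bal
1 | $20,912.24 | $6,273.67 | $14,638.57
2 | $14,638.57 | $4,391.57 | $10,247.00
3 | $10,247.00 | $3,074.10 | $7,172.90
4 | $7,172.90 | $2,151.87 | $5,021.03
5 | $5,021.03 | $2,133.00 | $2,888.03
6 | $2,888.03 | $2,133.00 | $755.03
7 | $755.03 | $755.03 | $0.00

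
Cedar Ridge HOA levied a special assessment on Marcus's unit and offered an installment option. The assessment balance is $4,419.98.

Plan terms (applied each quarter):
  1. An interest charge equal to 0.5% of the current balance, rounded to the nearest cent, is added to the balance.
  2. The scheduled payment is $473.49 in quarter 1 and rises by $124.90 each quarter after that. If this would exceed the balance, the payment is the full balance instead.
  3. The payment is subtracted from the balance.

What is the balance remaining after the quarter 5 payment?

Quarter 1: opening $4,419.98; interest $22.10 → $4,442.08; payment $473.49; balance $3,968.59
Quarter 2: opening $3,968.59; interest $19.84 → $3,988.43; payment $598.39; balance $3,390.04
Quarter 3: opening $3,390.04; interest $16.95 → $3,406.99; payment $723.29; balance $2,683.70
Quarter 4: opening $2,683.70; interest $13.42 → $2,697.12; payment $848.19; balance $1,848.93
Quarter 5: opening $1,848.93; interest $9.24 → $1,858.17; payment $973.09; balance $885.08

$885.08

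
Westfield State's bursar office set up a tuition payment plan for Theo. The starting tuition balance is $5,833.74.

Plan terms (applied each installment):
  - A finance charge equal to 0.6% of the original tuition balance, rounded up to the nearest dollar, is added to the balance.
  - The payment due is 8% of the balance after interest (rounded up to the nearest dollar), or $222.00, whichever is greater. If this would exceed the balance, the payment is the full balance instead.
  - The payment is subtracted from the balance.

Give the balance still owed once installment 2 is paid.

Installment 1: $5,833.74 +$36.00 interest = $5,869.74; pay $470.00 → $5,399.74
Installment 2: $5,399.74 +$36.00 interest = $5,435.74; pay $435.00 → $5,000.74

$5,000.74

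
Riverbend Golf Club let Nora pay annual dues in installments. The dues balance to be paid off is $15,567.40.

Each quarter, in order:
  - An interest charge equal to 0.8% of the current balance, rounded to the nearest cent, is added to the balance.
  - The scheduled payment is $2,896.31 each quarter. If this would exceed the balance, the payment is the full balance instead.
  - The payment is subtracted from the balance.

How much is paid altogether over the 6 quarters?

$15,978.45

Quarter 1: opening $15,567.40; interest $124.54 → $15,691.94; payment $2,896.31; balance $12,795.63
Quarter 2: opening $12,795.63; interest $102.37 → $12,898.00; payment $2,896.31; balance $10,001.69
Quarter 3: opening $10,001.69; interest $80.01 → $10,081.70; payment $2,896.31; balance $7,185.39
Quarter 4: opening $7,185.39; interest $57.48 → $7,242.87; payment $2,896.31; balance $4,346.56
Quarter 5: opening $4,346.56; interest $34.77 → $4,381.33; payment $2,896.31; balance $1,485.02
Quarter 6: opening $1,485.02; interest $11.88 → $1,496.90; payment $1,496.90; balance $0.00
Total paid: $15,978.45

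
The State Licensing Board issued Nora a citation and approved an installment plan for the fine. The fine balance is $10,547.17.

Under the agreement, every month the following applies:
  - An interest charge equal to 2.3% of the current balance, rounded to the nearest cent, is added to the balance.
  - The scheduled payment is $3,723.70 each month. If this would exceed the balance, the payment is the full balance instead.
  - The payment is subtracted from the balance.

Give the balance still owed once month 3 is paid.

Month 1: opening $10,547.17; interest $242.58 → $10,789.75; payment $3,723.70; balance $7,066.05
Month 2: opening $7,066.05; interest $162.52 → $7,228.57; payment $3,723.70; balance $3,504.87
Month 3: opening $3,504.87; interest $80.61 → $3,585.48; payment $3,585.48; balance $0.00

$0.00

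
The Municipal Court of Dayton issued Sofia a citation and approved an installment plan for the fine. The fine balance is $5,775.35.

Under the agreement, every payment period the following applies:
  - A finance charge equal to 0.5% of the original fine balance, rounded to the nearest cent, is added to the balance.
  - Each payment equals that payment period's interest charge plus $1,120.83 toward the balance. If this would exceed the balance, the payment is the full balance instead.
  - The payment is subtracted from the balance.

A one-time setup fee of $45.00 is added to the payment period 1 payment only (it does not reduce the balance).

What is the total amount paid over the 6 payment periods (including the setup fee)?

Payment period 1: opening $5,775.35; interest $28.88 → $5,804.23; payment $1,149.71 (+ $45.00 fee); balance $4,654.52
Payment period 2: opening $4,654.52; interest $28.88 → $4,683.40; payment $1,149.71; balance $3,533.69
Payment period 3: opening $3,533.69; interest $28.88 → $3,562.57; payment $1,149.71; balance $2,412.86
Payment period 4: opening $2,412.86; interest $28.88 → $2,441.74; payment $1,149.71; balance $1,292.03
Payment period 5: opening $1,292.03; interest $28.88 → $1,320.91; payment $1,149.71; balance $171.20
Payment period 6: opening $171.20; interest $28.88 → $200.08; payment $200.08; balance $0.00
Total paid: $5,993.63

$5,993.63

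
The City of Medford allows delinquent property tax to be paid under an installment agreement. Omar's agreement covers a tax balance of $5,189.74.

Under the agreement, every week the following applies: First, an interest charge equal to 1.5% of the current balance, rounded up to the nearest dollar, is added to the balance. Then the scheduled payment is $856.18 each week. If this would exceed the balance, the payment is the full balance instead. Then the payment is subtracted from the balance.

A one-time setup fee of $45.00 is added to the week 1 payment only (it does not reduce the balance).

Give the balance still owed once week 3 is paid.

Week 1: opening $5,189.74; interest $78.00 → $5,267.74; payment $856.18 (+ $45.00 fee); balance $4,411.56
Week 2: opening $4,411.56; interest $67.00 → $4,478.56; payment $856.18; balance $3,622.38
Week 3: opening $3,622.38; interest $55.00 → $3,677.38; payment $856.18; balance $2,821.20

$2,821.20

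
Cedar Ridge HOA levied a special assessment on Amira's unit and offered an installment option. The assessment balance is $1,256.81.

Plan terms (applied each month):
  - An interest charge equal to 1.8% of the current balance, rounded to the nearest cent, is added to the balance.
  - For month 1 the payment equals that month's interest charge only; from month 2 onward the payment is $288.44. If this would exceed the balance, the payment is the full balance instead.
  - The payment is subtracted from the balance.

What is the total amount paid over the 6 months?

Month 1: $1,256.81 +$22.62 interest = $1,279.43; pay $22.62 → $1,256.81
Month 2: $1,256.81 +$22.62 interest = $1,279.43; pay $288.44 → $990.99
Month 3: $990.99 +$17.84 interest = $1,008.83; pay $288.44 → $720.39
Month 4: $720.39 +$12.97 interest = $733.36; pay $288.44 → $444.92
Month 5: $444.92 +$8.01 interest = $452.93; pay $288.44 → $164.49
Month 6: $164.49 +$2.96 interest = $167.45; pay $167.45 → $0.00
Total paid: $1,343.83

$1,343.83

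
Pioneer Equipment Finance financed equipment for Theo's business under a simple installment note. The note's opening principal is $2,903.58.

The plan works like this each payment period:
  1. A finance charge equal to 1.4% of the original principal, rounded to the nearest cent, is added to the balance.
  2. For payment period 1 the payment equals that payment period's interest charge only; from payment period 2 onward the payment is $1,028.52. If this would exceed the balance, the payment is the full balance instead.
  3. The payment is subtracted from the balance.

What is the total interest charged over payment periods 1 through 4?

$162.60

Payment period 1: $2,903.58 +$40.65 interest = $2,944.23; pay $40.65 → $2,903.58
Payment period 2: $2,903.58 +$40.65 interest = $2,944.23; pay $1,028.52 → $1,915.71
Payment period 3: $1,915.71 +$40.65 interest = $1,956.36; pay $1,028.52 → $927.84
Payment period 4: $927.84 +$40.65 interest = $968.49; pay $968.49 → $0.00
Total interest: $40.65 + $40.65 + $40.65 + $40.65 = $162.60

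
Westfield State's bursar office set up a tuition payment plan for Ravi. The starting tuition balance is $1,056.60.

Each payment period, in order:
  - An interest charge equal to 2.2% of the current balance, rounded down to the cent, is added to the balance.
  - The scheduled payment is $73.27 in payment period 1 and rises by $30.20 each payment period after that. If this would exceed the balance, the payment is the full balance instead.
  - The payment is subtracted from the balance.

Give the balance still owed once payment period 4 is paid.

$665.91

Payment period 1: $1,056.60 +$23.24 interest = $1,079.84; pay $73.27 → $1,006.57
Payment period 2: $1,006.57 +$22.14 interest = $1,028.71; pay $103.47 → $925.24
Payment period 3: $925.24 +$20.35 interest = $945.59; pay $133.67 → $811.92
Payment period 4: $811.92 +$17.86 interest = $829.78; pay $163.87 → $665.91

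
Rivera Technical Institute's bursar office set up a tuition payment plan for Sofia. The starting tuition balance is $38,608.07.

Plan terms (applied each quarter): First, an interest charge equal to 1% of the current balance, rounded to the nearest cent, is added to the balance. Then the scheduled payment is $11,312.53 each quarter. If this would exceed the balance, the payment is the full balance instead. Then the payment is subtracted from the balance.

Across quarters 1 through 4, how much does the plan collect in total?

$39,492.43

Quarter 1: opening $38,608.07; interest $386.08 → $38,994.15; payment $11,312.53; balance $27,681.62
Quarter 2: opening $27,681.62; interest $276.82 → $27,958.44; payment $11,312.53; balance $16,645.91
Quarter 3: opening $16,645.91; interest $166.46 → $16,812.37; payment $11,312.53; balance $5,499.84
Quarter 4: opening $5,499.84; interest $55.00 → $5,554.84; payment $5,554.84; balance $0.00
Total paid: $39,492.43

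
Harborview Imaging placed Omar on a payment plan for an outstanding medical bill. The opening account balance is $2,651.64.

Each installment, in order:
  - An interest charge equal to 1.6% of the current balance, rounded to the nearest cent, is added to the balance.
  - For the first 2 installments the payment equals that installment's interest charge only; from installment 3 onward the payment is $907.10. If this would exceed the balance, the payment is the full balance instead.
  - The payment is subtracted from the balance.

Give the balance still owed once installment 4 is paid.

Installment 1: opening $2,651.64; interest $42.43 → $2,694.07; payment $42.43; balance $2,651.64
Installment 2: opening $2,651.64; interest $42.43 → $2,694.07; payment $42.43; balance $2,651.64
Installment 3: opening $2,651.64; interest $42.43 → $2,694.07; payment $907.10; balance $1,786.97
Installment 4: opening $1,786.97; interest $28.59 → $1,815.56; payment $907.10; balance $908.46

$908.46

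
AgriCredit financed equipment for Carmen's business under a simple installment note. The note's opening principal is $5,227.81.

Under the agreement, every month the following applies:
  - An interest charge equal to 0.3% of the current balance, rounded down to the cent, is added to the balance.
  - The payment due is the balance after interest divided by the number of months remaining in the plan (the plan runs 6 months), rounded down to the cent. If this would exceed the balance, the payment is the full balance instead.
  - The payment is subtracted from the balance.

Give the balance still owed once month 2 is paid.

$3,506.15

Month 1: opening $5,227.81; interest $15.68 → $5,243.49; payment $873.91; balance $4,369.58
Month 2: opening $4,369.58; interest $13.10 → $4,382.68; payment $876.53; balance $3,506.15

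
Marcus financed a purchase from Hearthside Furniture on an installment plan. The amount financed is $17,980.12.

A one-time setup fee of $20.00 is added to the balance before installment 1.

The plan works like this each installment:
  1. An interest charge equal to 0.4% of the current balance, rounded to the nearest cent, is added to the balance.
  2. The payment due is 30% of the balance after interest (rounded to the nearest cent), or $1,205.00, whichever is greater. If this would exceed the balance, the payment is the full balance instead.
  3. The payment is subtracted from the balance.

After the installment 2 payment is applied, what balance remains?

$8,890.76

Installment 1: opening $18,000.12; interest $72.00 → $18,072.12; payment $5,421.64; balance $12,650.48
Installment 2: opening $12,650.48; interest $50.60 → $12,701.08; payment $3,810.32; balance $8,890.76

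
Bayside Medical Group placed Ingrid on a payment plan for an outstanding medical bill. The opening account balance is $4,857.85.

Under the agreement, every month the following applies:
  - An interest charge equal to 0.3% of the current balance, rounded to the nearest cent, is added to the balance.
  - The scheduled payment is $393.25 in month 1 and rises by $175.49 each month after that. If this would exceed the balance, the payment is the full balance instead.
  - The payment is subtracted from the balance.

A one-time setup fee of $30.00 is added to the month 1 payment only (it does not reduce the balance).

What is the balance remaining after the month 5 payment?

# | Opening | Interest | Payment | Fee | End bal
1 | $4,857.85 | $14.57 | $393.25 | $30.00 | $4,479.17
2 | $4,479.17 | $13.44 | $568.74 | — | $3,923.87
3 | $3,923.87 | $11.77 | $744.23 | — | $3,191.41
4 | $3,191.41 | $9.57 | $919.72 | — | $2,281.26
5 | $2,281.26 | $6.84 | $1,095.21 | — | $1,192.89

$1,192.89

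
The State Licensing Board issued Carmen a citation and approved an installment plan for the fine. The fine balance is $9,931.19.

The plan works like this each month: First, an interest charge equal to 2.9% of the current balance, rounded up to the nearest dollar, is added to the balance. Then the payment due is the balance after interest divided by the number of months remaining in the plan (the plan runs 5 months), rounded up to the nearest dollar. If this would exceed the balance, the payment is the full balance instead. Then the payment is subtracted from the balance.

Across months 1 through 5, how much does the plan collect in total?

$10,832.19

Month 1: opening $9,931.19; interest $289.00 → $10,220.19; payment $2,045.00; balance $8,175.19
Month 2: opening $8,175.19; interest $238.00 → $8,413.19; payment $2,104.00; balance $6,309.19
Month 3: opening $6,309.19; interest $183.00 → $6,492.19; payment $2,165.00; balance $4,327.19
Month 4: opening $4,327.19; interest $126.00 → $4,453.19; payment $2,227.00; balance $2,226.19
Month 5: opening $2,226.19; interest $65.00 → $2,291.19; payment $2,291.19; balance $0.00
Total paid: $10,832.19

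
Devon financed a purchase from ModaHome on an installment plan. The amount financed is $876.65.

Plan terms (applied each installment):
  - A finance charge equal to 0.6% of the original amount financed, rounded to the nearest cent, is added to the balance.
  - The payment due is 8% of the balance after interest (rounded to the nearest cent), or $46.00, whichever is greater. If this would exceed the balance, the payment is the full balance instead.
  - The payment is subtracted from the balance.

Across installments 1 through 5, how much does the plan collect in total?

# | Opening | Interest | Payment | End bal
1 | $876.65 | $5.26 | $70.55 | $811.36
2 | $811.36 | $5.26 | $65.33 | $751.29
3 | $751.29 | $5.26 | $60.52 | $696.03
4 | $696.03 | $5.26 | $56.10 | $645.19
5 | $645.19 | $5.26 | $52.04 | $598.41
Total paid: $304.54

$304.54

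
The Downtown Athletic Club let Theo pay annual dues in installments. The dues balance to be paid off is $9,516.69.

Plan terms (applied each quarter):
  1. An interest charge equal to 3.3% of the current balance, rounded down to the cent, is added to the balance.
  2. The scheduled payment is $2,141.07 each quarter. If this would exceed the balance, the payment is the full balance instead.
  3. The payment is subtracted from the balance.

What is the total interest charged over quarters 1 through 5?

$947.09

Quarter 1: $9,516.69 +$314.05 interest = $9,830.74; pay $2,141.07 → $7,689.67
Quarter 2: $7,689.67 +$253.75 interest = $7,943.42; pay $2,141.07 → $5,802.35
Quarter 3: $5,802.35 +$191.47 interest = $5,993.82; pay $2,141.07 → $3,852.75
Quarter 4: $3,852.75 +$127.14 interest = $3,979.89; pay $2,141.07 → $1,838.82
Quarter 5: $1,838.82 +$60.68 interest = $1,899.50; pay $1,899.50 → $0.00
Total interest: $314.05 + $253.75 + $191.47 + $127.14 + $60.68 = $947.09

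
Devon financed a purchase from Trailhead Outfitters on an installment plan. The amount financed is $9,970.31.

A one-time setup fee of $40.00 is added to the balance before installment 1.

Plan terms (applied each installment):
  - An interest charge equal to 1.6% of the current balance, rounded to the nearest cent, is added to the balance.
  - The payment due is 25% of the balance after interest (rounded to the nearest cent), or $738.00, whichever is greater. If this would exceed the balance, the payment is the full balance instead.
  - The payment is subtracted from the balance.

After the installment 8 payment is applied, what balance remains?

$447.52

Installment 1: opening $10,010.31; interest $160.16 → $10,170.47; payment $2,542.62; balance $7,627.85
Installment 2: opening $7,627.85; interest $122.05 → $7,749.90; payment $1,937.48; balance $5,812.42
Installment 3: opening $5,812.42; interest $93.00 → $5,905.42; payment $1,476.36; balance $4,429.06
Installment 4: opening $4,429.06; interest $70.86 → $4,499.92; payment $1,124.98; balance $3,374.94
Installment 5: opening $3,374.94; interest $54.00 → $3,428.94; payment $857.24; balance $2,571.70
Installment 6: opening $2,571.70; interest $41.15 → $2,612.85; payment $738.00; balance $1,874.85
Installment 7: opening $1,874.85; interest $30.00 → $1,904.85; payment $738.00; balance $1,166.85
Installment 8: opening $1,166.85; interest $18.67 → $1,185.52; payment $738.00; balance $447.52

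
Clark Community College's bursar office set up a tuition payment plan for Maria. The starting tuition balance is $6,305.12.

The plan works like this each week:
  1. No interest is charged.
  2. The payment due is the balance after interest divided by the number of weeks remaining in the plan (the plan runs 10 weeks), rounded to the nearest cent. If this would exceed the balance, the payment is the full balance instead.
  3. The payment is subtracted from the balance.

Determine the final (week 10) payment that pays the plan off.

Week 1: opening $6,305.12; payment $630.51; balance $5,674.61
Week 2: opening $5,674.61; payment $630.51; balance $5,044.10
Week 3: opening $5,044.10; payment $630.51; balance $4,413.59
Week 4: opening $4,413.59; payment $630.51; balance $3,783.08
Week 5: opening $3,783.08; payment $630.51; balance $3,152.57
Week 6: opening $3,152.57; payment $630.51; balance $2,522.06
Week 7: opening $2,522.06; payment $630.52; balance $1,891.54
Week 8: opening $1,891.54; payment $630.51; balance $1,261.03
Week 9: opening $1,261.03; payment $630.52; balance $630.51
Week 10: opening $630.51; payment $630.51; balance $0.00

$630.51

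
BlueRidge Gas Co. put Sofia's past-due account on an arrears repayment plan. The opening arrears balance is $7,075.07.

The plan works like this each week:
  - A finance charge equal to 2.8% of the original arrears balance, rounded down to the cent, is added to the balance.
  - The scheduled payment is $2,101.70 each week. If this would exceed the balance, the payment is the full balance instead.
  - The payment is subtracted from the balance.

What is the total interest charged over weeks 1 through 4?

$792.40

# | Opening | Interest | Payment | End bal
1 | $7,075.07 | $198.10 | $2,101.70 | $5,171.47
2 | $5,171.47 | $198.10 | $2,101.70 | $3,267.87
3 | $3,267.87 | $198.10 | $2,101.70 | $1,364.27
4 | $1,364.27 | $198.10 | $1,562.37 | $0.00
Total interest: $198.10 + $198.10 + $198.10 + $198.10 = $792.40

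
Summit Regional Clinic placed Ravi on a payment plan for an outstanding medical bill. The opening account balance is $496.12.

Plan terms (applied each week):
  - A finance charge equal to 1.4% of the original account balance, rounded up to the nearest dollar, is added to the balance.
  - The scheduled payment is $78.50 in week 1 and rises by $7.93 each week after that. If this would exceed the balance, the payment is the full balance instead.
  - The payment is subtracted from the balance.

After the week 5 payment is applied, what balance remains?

# | Opening | Interest | Payment | End bal
1 | $496.12 | $7.00 | $78.50 | $424.62
2 | $424.62 | $7.00 | $86.43 | $345.19
3 | $345.19 | $7.00 | $94.36 | $257.83
4 | $257.83 | $7.00 | $102.29 | $162.54
5 | $162.54 | $7.00 | $110.22 | $59.32

$59.32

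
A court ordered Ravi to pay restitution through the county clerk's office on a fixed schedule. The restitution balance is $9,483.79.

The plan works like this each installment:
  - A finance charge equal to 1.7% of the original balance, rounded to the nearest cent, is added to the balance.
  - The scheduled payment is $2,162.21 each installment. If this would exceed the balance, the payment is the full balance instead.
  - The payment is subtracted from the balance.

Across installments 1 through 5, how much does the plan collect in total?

$10,289.89

Installment 1: opening $9,483.79; interest $161.22 → $9,645.01; payment $2,162.21; balance $7,482.80
Installment 2: opening $7,482.80; interest $161.22 → $7,644.02; payment $2,162.21; balance $5,481.81
Installment 3: opening $5,481.81; interest $161.22 → $5,643.03; payment $2,162.21; balance $3,480.82
Installment 4: opening $3,480.82; interest $161.22 → $3,642.04; payment $2,162.21; balance $1,479.83
Installment 5: opening $1,479.83; interest $161.22 → $1,641.05; payment $1,641.05; balance $0.00
Total paid: $10,289.89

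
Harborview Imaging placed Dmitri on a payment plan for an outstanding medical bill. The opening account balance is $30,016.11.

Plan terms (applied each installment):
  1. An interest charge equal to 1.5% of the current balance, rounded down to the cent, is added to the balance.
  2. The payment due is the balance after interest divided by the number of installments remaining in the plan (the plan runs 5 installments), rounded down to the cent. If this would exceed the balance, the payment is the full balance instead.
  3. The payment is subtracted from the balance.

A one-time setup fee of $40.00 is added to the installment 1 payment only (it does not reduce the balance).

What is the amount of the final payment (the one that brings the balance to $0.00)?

$6,467.17

Installment 1: opening $30,016.11; interest $450.24 → $30,466.35; payment $6,093.27 (+ $40.00 fee); balance $24,373.08
Installment 2: opening $24,373.08; interest $365.59 → $24,738.67; payment $6,184.66; balance $18,554.01
Installment 3: opening $18,554.01; interest $278.31 → $18,832.32; payment $6,277.44; balance $12,554.88
Installment 4: opening $12,554.88; interest $188.32 → $12,743.20; payment $6,371.60; balance $6,371.60
Installment 5: opening $6,371.60; interest $95.57 → $6,467.17; payment $6,467.17; balance $0.00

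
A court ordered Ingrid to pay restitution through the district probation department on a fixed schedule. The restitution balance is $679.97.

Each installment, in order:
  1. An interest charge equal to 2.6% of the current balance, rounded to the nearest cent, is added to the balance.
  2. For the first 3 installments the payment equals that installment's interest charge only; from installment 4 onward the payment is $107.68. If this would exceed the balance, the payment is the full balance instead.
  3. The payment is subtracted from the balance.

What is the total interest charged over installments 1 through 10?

$125.47

Installment 1: opening $679.97; interest $17.68 → $697.65; payment $17.68; balance $679.97
Installment 2: opening $679.97; interest $17.68 → $697.65; payment $17.68; balance $679.97
Installment 3: opening $679.97; interest $17.68 → $697.65; payment $17.68; balance $679.97
Installment 4: opening $679.97; interest $17.68 → $697.65; payment $107.68; balance $589.97
Installment 5: opening $589.97; interest $15.34 → $605.31; payment $107.68; balance $497.63
Installment 6: opening $497.63; interest $12.94 → $510.57; payment $107.68; balance $402.89
Installment 7: opening $402.89; interest $10.48 → $413.37; payment $107.68; balance $305.69
Installment 8: opening $305.69; interest $7.95 → $313.64; payment $107.68; balance $205.96
Installment 9: opening $205.96; interest $5.35 → $211.31; payment $107.68; balance $103.63
Installment 10: opening $103.63; interest $2.69 → $106.32; payment $106.32; balance $0.00
Total interest: $17.68 + $17.68 + $17.68 + $17.68 + $15.34 + $12.94 + $10.48 + $7.95 + $5.35 + $2.69 = $125.47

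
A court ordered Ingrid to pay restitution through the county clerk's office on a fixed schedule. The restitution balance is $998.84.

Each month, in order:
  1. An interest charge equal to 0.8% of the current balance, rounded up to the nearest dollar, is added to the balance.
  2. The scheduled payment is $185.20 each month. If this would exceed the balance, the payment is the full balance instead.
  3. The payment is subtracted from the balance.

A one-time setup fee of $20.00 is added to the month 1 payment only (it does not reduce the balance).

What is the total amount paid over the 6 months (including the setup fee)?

$1,047.84

# | Opening | Interest | Payment | Fee | End bal
1 | $998.84 | $8.00 | $185.20 | $20.00 | $821.64
2 | $821.64 | $7.00 | $185.20 | — | $643.44
3 | $643.44 | $6.00 | $185.20 | — | $464.24
4 | $464.24 | $4.00 | $185.20 | — | $283.04
5 | $283.04 | $3.00 | $185.20 | — | $100.84
6 | $100.84 | $1.00 | $101.84 | — | $0.00
Total paid: $1,047.84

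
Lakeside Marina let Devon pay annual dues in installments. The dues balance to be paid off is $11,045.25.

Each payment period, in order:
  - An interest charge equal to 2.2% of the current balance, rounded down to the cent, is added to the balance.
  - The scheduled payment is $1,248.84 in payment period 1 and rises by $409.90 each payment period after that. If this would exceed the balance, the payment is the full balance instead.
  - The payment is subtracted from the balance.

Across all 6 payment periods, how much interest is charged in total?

$932.76

Payment period 1: $11,045.25 +$242.99 interest = $11,288.24; pay $1,248.84 → $10,039.40
Payment period 2: $10,039.40 +$220.86 interest = $10,260.26; pay $1,658.74 → $8,601.52
Payment period 3: $8,601.52 +$189.23 interest = $8,790.75; pay $2,068.64 → $6,722.11
Payment period 4: $6,722.11 +$147.88 interest = $6,869.99; pay $2,478.54 → $4,391.45
Payment period 5: $4,391.45 +$96.61 interest = $4,488.06; pay $2,888.44 → $1,599.62
Payment period 6: $1,599.62 +$35.19 interest = $1,634.81; pay $1,634.81 → $0.00
Total interest: $242.99 + $220.86 + $189.23 + $147.88 + $96.61 + $35.19 = $932.76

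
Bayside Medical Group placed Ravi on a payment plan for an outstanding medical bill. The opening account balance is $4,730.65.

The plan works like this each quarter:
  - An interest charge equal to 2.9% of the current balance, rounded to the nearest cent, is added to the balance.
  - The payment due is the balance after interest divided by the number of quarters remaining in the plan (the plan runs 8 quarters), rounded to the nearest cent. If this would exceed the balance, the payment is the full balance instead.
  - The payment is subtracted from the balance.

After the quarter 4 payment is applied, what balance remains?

$2,651.87

Quarter 1: $4,730.65 +$137.19 interest = $4,867.84; pay $608.48 → $4,259.36
Quarter 2: $4,259.36 +$123.52 interest = $4,382.88; pay $626.13 → $3,756.75
Quarter 3: $3,756.75 +$108.95 interest = $3,865.70; pay $644.28 → $3,221.42
Quarter 4: $3,221.42 +$93.42 interest = $3,314.84; pay $662.97 → $2,651.87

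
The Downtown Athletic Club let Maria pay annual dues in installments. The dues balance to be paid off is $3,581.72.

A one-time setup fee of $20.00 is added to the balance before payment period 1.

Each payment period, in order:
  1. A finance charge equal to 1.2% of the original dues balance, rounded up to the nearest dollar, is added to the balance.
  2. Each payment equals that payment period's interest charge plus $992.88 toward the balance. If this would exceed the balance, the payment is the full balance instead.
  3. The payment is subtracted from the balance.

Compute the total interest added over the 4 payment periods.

# | Opening | Interest | Payment | End bal
1 | $3,601.72 | $43.00 | $1,035.88 | $2,608.84
2 | $2,608.84 | $43.00 | $1,035.88 | $1,615.96
3 | $1,615.96 | $43.00 | $1,035.88 | $623.08
4 | $623.08 | $43.00 | $666.08 | $0.00
Total interest: $43.00 + $43.00 + $43.00 + $43.00 = $172.00

$172.00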